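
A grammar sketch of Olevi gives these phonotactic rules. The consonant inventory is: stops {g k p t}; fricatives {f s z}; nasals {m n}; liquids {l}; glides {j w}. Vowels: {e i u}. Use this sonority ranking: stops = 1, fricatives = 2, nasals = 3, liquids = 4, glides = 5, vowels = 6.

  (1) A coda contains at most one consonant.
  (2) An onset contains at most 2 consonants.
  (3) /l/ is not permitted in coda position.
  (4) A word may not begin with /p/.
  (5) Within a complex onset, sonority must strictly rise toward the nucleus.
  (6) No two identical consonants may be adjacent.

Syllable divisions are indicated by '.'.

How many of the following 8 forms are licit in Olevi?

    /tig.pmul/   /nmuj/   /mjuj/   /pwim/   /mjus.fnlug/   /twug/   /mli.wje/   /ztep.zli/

/tig.pmul/ — violates constraint 3: syllable 2 coda contains /l/ → illicit
/nmuj/ — violates constraint 5: syllable 1 onset /nm/: /n/ (nasal, 3) → /m/ (nasal, 3) does not rise → illicit
/mjuj/ — σ1 onset /mj/ (3→5 rises), coda /j/ ok → licit
/pwim/ — violates constraint 4: word begins with /p/ → illicit
/mjus.fnlug/ — violates constraint 2: syllable 2 onset /fnl/ has 3 consonants (> 2) → illicit
/twug/ — σ1 onset /tw/ (1→5 rises), coda /g/ ok → licit
/mli.wje/ — violates constraint 5: syllable 2 onset /wj/: /w/ (glide, 5) → /j/ (glide, 5) does not rise → illicit
/ztep.zli/ — violates constraint 5: syllable 1 onset /zt/: /z/ (fricative, 2) → /t/ (stop, 1) does not rise → illicit
Licit: /mjuj/, /twug/ → 2.

2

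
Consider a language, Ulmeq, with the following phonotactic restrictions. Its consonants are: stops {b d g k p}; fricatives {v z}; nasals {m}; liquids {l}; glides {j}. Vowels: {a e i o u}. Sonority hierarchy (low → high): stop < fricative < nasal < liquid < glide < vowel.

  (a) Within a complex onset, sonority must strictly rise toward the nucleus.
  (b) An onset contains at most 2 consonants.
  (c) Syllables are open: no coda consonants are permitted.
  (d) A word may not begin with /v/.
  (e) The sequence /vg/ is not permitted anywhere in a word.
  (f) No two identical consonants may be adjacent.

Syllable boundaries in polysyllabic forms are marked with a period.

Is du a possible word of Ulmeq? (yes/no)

yes

du — σ1 onset /d/, coda /∅/ ok → phonotactically legal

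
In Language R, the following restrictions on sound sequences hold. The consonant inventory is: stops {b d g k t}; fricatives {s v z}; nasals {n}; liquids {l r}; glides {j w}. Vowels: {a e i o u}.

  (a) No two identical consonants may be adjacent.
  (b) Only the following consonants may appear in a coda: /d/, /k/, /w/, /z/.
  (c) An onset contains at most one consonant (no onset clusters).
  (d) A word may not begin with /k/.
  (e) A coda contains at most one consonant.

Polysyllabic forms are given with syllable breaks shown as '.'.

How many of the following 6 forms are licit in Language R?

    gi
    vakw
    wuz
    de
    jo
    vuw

5

gi — σ1 onset /g/, coda /∅/ ok → licit
vakw — violates constraint (e): syllable 1 coda /kw/ has 2 consonants (> 1) → illicit
wuz — σ1 onset /w/, coda /z/ ok → licit
de — σ1 onset /d/, coda /∅/ ok → licit
jo — σ1 onset /j/, coda /∅/ ok → licit
vuw — σ1 onset /v/, coda /w/ ok → licit
Licit: gi, wuz, de, jo, vuw → 5.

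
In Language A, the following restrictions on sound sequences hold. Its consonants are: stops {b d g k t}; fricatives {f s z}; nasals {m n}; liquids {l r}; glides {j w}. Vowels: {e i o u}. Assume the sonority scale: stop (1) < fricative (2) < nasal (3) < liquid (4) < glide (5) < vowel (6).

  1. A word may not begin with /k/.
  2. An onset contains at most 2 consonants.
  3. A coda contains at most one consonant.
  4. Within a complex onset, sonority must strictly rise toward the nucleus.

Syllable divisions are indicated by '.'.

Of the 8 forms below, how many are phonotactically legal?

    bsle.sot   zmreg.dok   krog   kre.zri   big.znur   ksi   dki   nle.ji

2

bsle.sot — violates constraint 2: syllable 1 onset /bsl/ has 3 consonants (> 2) → phonotactically illegal
zmreg.dok — violates constraint 2: syllable 1 onset /zmr/ has 3 consonants (> 2) → phonotactically illegal
krog — violates constraint 1: word begins with /k/ → phonotactically illegal
kre.zri — violates constraint 1: word begins with /k/ → phonotactically illegal
big.znur — σ1 onset /b/, coda /g/ ok; σ2 onset /zn/ (2→3 rises), coda /r/ ok → phonotactically legal
ksi — violates constraint 1: word begins with /k/ → phonotactically illegal
dki — violates constraint 4: syllable 1 onset /dk/: /d/ (stop, 1) → /k/ (stop, 1) does not rise → phonotactically illegal
nle.ji — σ1 onset /nl/ (3→4 rises), coda /∅/ ok; σ2 onset /j/, coda /∅/ ok → phonotactically legal
Phonotactically legal: big.znur, nle.ji → 2.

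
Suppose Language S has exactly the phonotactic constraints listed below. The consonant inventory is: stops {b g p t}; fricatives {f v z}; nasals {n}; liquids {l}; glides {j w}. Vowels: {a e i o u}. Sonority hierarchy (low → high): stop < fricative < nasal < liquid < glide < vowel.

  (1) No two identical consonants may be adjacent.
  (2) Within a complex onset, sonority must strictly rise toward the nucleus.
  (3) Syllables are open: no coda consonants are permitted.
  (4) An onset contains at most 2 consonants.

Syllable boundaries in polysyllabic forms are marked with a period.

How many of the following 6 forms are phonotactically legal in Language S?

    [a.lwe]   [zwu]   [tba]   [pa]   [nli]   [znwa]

[a.lwe] — σ1 onset /∅/, coda /∅/ ok; σ2 onset /lw/ (4→5 rises), coda /∅/ ok → phonotactically legal
[zwu] — σ1 onset /zw/ (2→5 rises), coda /∅/ ok → phonotactically legal
[tba] — violates constraint 2: syllable 1 onset /tb/: /t/ (stop, 1) → /b/ (stop, 1) does not rise → phonotactically illegal
[pa] — σ1 onset /p/, coda /∅/ ok → phonotactically legal
[nli] — σ1 onset /nl/ (3→4 rises), coda /∅/ ok → phonotactically legal
[znwa] — violates constraint 4: syllable 1 onset /znw/ has 3 consonants (> 2) → phonotactically illegal
Phonotactically legal: [a.lwe], [zwu], [pa], [nli] → 4.

4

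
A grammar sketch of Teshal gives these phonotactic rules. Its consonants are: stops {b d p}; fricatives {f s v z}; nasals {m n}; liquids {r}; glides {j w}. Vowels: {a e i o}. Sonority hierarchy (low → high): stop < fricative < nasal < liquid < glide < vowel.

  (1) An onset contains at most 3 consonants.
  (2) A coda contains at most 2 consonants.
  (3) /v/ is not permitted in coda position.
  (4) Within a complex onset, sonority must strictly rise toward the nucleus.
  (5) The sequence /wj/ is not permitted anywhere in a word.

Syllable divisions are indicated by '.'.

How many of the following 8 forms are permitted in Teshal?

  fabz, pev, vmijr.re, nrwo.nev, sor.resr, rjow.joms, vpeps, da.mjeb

fabz — σ1 onset /f/, coda /bz/ (2C) ok → permitted
pev — violates constraint 3: syllable 1 coda contains /v/ → not permitted
vmijr.re — σ1 onset /vm/ (2→3 rises), coda /jr/ (2C) ok; σ2 onset /r/, coda /∅/ ok → permitted
nrwo.nev — violates constraint 3: syllable 2 coda contains /v/ → not permitted
sor.resr — σ1 onset /s/, coda /r/ ok; σ2 onset /r/, coda /sr/ (2C) ok → permitted
rjow.joms — violates constraint 5: contains banned sequence /wj/ → not permitted
vpeps — violates constraint 4: syllable 1 onset /vp/: /v/ (fricative, 2) → /p/ (stop, 1) does not rise → not permitted
da.mjeb — σ1 onset /d/, coda /∅/ ok; σ2 onset /mj/ (3→5 rises), coda /b/ ok → permitted
Permitted: fabz, vmijr.re, sor.resr, da.mjeb → 4.

4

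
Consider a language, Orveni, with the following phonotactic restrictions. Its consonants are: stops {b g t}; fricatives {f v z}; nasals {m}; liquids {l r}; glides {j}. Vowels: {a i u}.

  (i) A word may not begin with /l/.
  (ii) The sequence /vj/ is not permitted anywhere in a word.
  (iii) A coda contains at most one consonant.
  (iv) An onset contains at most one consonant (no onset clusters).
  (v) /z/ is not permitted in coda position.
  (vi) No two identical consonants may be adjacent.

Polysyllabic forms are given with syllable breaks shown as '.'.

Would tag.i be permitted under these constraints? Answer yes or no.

yes

tag.i — σ1 onset /t/, coda /g/ ok; σ2 onset /∅/, coda /∅/ ok → permitted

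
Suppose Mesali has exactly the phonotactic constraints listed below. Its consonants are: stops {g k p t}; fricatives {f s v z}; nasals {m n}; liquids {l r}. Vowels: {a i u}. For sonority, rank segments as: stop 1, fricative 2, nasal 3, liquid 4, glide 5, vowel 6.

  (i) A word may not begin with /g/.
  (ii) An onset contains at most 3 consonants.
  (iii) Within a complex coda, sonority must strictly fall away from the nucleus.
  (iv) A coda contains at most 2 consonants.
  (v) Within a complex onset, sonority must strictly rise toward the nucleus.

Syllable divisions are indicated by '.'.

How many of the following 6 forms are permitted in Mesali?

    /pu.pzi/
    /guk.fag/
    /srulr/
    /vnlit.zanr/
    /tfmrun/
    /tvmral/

/pu.pzi/ — σ1 onset /p/, coda /∅/ ok; σ2 onset /pz/ (1→2 rises), coda /∅/ ok → permitted
/guk.fag/ — violates constraint (i): word begins with /g/ → not permitted
/srulr/ — violates constraint (iii): syllable 1 coda /lr/: /l/ (liquid, 4) → /r/ (liquid, 4) does not fall → not permitted
/vnlit.zanr/ — violates constraint (iii): syllable 2 coda /nr/: /n/ (nasal, 3) → /r/ (liquid, 4) does not fall → not permitted
/tfmrun/ — violates constraint (ii): syllable 1 onset /tfmr/ has 4 consonants (> 3) → not permitted
/tvmral/ — violates constraint (ii): syllable 1 onset /tvmr/ has 4 consonants (> 3) → not permitted
Permitted: /pu.pzi/ → 1.

1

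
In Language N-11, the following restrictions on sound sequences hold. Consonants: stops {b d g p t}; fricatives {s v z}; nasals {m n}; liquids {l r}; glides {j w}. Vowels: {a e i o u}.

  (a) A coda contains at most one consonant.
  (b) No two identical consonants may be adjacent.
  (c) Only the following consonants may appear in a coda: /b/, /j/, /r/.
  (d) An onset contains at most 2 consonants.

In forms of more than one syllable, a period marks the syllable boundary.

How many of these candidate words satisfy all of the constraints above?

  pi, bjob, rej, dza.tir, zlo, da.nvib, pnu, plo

8

pi — σ1 onset /p/, coda /∅/ ok → licit
bjob — σ1 onset /bj/ (2C), coda /b/ ok → licit
rej — σ1 onset /r/, coda /j/ ok → licit
dza.tir — σ1 onset /dz/ (2C), coda /∅/ ok; σ2 onset /t/, coda /r/ ok → licit
zlo — σ1 onset /zl/ (2C), coda /∅/ ok → licit
da.nvib — σ1 onset /d/, coda /∅/ ok; σ2 onset /nv/ (2C), coda /b/ ok → licit
pnu — σ1 onset /pn/ (2C), coda /∅/ ok → licit
plo — σ1 onset /pl/ (2C), coda /∅/ ok → licit
Licit: pi, bjob, rej, dza.tir, zlo, da.nvib, pnu, plo → 8.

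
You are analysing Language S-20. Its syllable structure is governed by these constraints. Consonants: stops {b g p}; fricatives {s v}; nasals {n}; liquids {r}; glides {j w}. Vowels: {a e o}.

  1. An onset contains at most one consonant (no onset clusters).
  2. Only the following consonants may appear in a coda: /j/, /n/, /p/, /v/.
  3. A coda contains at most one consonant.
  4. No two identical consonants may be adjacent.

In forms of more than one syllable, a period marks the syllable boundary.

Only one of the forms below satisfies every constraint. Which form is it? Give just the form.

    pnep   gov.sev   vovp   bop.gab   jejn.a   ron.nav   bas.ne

pnep — violates constraint 1: syllable 1 onset /pn/ has 2 consonants (> 1) → phonotactically illegal
gov.sev — σ1 onset /g/, coda /v/ ok; σ2 onset /s/, coda /v/ ok → phonotactically legal
vovp — violates constraint 3: syllable 1 coda /vp/ has 2 consonants (> 1) → phonotactically illegal
bop.gab — violates constraint 2: syllable 2 coda contains /b/, which is not a licensed coda consonant → phonotactically illegal
jejn.a — violates constraint 3: syllable 1 coda /jn/ has 2 consonants (> 1) → phonotactically illegal
ron.nav — violates constraint 4: adjacent identical consonants /nn/ → phonotactically illegal
bas.ne — violates constraint 2: syllable 1 coda contains /s/, which is not a licensed coda consonant → phonotactically illegal

gov.sev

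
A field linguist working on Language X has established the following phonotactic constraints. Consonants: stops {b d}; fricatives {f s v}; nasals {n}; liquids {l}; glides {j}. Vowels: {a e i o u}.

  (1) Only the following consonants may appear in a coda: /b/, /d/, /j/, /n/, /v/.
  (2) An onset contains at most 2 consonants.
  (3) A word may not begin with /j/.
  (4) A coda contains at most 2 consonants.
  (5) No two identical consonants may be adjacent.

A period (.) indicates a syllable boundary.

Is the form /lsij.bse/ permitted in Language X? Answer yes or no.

yes

/lsij.bse/ — σ1 onset /ls/ (2C), coda /j/ ok; σ2 onset /bs/ (2C), coda /∅/ ok → permitted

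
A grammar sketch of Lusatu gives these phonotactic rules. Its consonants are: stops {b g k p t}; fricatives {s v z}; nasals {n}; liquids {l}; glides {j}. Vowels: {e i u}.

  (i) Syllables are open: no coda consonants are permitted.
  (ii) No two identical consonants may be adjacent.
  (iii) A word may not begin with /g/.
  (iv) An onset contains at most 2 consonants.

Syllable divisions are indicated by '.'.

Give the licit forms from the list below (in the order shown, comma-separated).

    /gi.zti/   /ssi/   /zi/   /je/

/gi.zti/ — violates constraint (iii): word begins with /g/ → illicit
/ssi/ — violates constraint (ii): adjacent identical consonants /ss/ → illicit
/zi/ — σ1 onset /z/, coda /∅/ ok → licit
/je/ — σ1 onset /j/, coda /∅/ ok → licit

/zi/, /je/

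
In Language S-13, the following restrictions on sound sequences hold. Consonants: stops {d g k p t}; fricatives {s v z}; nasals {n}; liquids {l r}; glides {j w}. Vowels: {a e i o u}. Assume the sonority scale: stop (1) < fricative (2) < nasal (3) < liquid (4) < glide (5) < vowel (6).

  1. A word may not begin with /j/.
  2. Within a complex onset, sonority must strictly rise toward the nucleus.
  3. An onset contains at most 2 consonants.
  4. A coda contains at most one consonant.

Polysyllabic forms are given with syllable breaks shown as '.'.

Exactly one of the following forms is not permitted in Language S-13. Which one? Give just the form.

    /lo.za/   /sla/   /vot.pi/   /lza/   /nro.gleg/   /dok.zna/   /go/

/lo.za/ — σ1 onset /l/, coda /∅/ ok; σ2 onset /z/, coda /∅/ ok → permitted
/sla/ — σ1 onset /sl/ (2→4 rises), coda /∅/ ok → permitted
/vot.pi/ — σ1 onset /v/, coda /t/ ok; σ2 onset /p/, coda /∅/ ok → permitted
/lza/ — violates constraint 2: syllable 1 onset /lz/: /l/ (liquid, 4) → /z/ (fricative, 2) does not rise → not permitted
/nro.gleg/ — σ1 onset /nr/ (3→4 rises), coda /∅/ ok; σ2 onset /gl/ (1→4 rises), coda /g/ ok → permitted
/dok.zna/ — σ1 onset /d/, coda /k/ ok; σ2 onset /zn/ (2→3 rises), coda /∅/ ok → permitted
/go/ — σ1 onset /g/, coda /∅/ ok → permitted

/lza/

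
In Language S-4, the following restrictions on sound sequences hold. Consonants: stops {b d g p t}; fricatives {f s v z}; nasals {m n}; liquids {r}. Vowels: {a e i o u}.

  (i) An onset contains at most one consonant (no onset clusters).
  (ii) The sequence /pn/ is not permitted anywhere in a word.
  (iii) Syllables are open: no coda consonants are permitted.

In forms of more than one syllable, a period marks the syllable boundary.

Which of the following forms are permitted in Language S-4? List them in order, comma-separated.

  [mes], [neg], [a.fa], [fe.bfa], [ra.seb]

[mes] — violates constraint (iii): syllable 1 coda /s/ has 1 consonant (> 0) → not permitted
[neg] — violates constraint (iii): syllable 1 coda /g/ has 1 consonant (> 0) → not permitted
[a.fa] — σ1 onset /∅/, coda /∅/ ok; σ2 onset /f/, coda /∅/ ok → permitted
[fe.bfa] — violates constraint (i): syllable 2 onset /bf/ has 2 consonants (> 1) → not permitted
[ra.seb] — violates constraint (iii): syllable 2 coda /b/ has 1 consonant (> 0) → not permitted

[a.fa]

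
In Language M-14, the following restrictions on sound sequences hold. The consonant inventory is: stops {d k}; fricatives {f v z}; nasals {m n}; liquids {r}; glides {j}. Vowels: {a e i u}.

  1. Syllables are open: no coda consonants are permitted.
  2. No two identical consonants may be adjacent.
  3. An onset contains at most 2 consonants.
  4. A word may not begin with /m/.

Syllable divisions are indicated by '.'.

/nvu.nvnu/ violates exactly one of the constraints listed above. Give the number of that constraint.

3

/nvu.nvnu/: syllable 2 onset /nvn/ has 3 consonants (> 2).
This is a violation of constraint 3: "An onset contains at most 2 consonants."
The remaining constraints (1, 2, 4) are satisfied.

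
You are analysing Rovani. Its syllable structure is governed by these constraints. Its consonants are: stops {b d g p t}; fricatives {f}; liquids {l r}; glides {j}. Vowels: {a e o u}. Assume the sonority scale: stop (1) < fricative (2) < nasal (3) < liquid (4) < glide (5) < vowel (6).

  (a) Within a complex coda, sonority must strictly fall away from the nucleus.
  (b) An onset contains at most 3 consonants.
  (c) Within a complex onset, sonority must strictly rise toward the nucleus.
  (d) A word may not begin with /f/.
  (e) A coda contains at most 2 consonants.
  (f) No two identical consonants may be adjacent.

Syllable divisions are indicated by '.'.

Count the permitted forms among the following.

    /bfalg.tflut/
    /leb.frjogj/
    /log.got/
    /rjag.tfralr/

1

/bfalg.tflut/ — σ1 onset /bf/ (1→2 rises), coda /lg/ (4→1 falls) ok; σ2 onset /tfl/ (1→2→4 rises), coda /t/ ok → permitted
/leb.frjogj/ — violates constraint (a): syllable 2 coda /gj/: /g/ (stop, 1) → /j/ (glide, 5) does not fall → not permitted
/log.got/ — violates constraint (f): adjacent identical consonants /gg/ → not permitted
/rjag.tfralr/ — violates constraint (a): syllable 2 coda /lr/: /l/ (liquid, 4) → /r/ (liquid, 4) does not fall → not permitted
Permitted: /bfalg.tflut/ → 1.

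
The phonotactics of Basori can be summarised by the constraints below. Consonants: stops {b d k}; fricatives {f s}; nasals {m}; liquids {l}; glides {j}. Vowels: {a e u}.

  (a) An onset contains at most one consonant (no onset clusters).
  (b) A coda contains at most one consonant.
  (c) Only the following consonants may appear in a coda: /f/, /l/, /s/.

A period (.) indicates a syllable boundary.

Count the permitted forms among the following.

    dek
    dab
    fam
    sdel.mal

0

dek — violates constraint (c): syllable 1 coda contains /k/, which is not a licensed coda consonant → not permitted
dab — violates constraint (c): syllable 1 coda contains /b/, which is not a licensed coda consonant → not permitted
fam — violates constraint (c): syllable 1 coda contains /m/, which is not a licensed coda consonant → not permitted
sdel.mal — violates constraint (a): syllable 1 onset /sd/ has 2 consonants (> 1) → not permitted
No form is permitted → 0.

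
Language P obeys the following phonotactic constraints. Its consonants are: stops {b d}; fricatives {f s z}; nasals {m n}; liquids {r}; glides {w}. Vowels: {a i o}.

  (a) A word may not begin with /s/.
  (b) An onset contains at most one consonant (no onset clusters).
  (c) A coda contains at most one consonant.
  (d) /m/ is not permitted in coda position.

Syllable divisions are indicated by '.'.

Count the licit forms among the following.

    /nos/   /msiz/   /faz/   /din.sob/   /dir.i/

4

/nos/ — σ1 onset /n/, coda /s/ ok → licit
/msiz/ — violates constraint (b): syllable 1 onset /ms/ has 2 consonants (> 1) → illicit
/faz/ — σ1 onset /f/, coda /z/ ok → licit
/din.sob/ — σ1 onset /d/, coda /n/ ok; σ2 onset /s/, coda /b/ ok → licit
/dir.i/ — σ1 onset /d/, coda /r/ ok; σ2 onset /∅/, coda /∅/ ok → licit
Licit: /nos/, /faz/, /din.sob/, /dir.i/ → 4.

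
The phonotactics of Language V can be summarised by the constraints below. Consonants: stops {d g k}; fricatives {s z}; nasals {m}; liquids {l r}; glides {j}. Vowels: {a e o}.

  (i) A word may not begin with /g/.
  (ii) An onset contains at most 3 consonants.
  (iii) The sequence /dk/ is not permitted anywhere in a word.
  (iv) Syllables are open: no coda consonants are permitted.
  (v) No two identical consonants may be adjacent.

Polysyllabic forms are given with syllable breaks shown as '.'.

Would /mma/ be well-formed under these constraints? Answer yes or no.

no

/mma/ — violates constraint (v): adjacent identical consonants /mm/ → ill-formed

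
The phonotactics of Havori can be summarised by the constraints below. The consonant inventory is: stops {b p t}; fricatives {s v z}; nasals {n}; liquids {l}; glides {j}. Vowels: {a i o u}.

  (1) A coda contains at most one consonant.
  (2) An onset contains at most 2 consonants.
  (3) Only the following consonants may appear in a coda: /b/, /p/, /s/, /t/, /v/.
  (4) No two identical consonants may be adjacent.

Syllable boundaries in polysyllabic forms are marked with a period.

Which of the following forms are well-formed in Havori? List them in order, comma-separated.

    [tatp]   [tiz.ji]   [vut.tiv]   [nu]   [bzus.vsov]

[nu], [bzus.vsov]

[tatp] — violates constraint 1: syllable 1 coda /tp/ has 2 consonants (> 1) → ill-formed
[tiz.ji] — violates constraint 3: syllable 1 coda contains /z/, which is not a licensed coda consonant → ill-formed
[vut.tiv] — violates constraint 4: adjacent identical consonants /tt/ → ill-formed
[nu] — σ1 onset /n/, coda /∅/ ok → well-formed
[bzus.vsov] — σ1 onset /bz/ (2C), coda /s/ ok; σ2 onset /vs/ (2C), coda /v/ ok → well-formed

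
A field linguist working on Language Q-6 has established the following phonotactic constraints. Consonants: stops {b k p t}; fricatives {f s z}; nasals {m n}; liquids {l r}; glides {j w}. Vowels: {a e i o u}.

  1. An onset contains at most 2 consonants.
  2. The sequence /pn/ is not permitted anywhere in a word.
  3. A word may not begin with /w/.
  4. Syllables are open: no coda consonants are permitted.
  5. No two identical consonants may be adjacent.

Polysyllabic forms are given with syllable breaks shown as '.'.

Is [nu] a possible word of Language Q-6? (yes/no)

[nu] — σ1 onset /n/, coda /∅/ ok → phonotactically legal

yes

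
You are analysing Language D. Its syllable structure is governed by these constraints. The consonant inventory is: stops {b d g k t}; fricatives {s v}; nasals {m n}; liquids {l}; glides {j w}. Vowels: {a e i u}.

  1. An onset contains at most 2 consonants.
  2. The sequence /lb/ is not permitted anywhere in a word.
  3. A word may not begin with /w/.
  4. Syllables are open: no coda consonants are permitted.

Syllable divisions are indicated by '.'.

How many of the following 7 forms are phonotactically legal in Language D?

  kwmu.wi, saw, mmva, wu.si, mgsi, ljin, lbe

kwmu.wi — violates constraint 1: syllable 1 onset /kwm/ has 3 consonants (> 2) → phonotactically illegal
saw — violates constraint 4: syllable 1 coda /w/ has 1 consonant (> 0) → phonotactically illegal
mmva — violates constraint 1: syllable 1 onset /mmv/ has 3 consonants (> 2) → phonotactically illegal
wu.si — violates constraint 3: word begins with /w/ → phonotactically illegal
mgsi — violates constraint 1: syllable 1 onset /mgs/ has 3 consonants (> 2) → phonotactically illegal
ljin — violates constraint 4: syllable 1 coda /n/ has 1 consonant (> 0) → phonotactically illegal
lbe — violates constraint 2: contains banned sequence /lb/ → phonotactically illegal
No form is phonotactically legal → 0.

0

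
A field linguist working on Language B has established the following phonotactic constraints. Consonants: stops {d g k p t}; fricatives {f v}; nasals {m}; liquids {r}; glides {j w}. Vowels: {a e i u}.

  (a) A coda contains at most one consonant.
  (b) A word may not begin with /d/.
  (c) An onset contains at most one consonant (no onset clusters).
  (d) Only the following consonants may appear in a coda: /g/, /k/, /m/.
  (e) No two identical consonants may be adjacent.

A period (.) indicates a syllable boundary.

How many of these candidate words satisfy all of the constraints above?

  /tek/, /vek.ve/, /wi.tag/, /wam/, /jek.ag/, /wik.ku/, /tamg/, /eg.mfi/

5

/tek/ — σ1 onset /t/, coda /k/ ok → well-formed
/vek.ve/ — σ1 onset /v/, coda /k/ ok; σ2 onset /v/, coda /∅/ ok → well-formed
/wi.tag/ — σ1 onset /w/, coda /∅/ ok; σ2 onset /t/, coda /g/ ok → well-formed
/wam/ — σ1 onset /w/, coda /m/ ok → well-formed
/jek.ag/ — σ1 onset /j/, coda /k/ ok; σ2 onset /∅/, coda /g/ ok → well-formed
/wik.ku/ — violates constraint (e): adjacent identical consonants /kk/ → ill-formed
/tamg/ — violates constraint (a): syllable 1 coda /mg/ has 2 consonants (> 1) → ill-formed
/eg.mfi/ — violates constraint (c): syllable 2 onset /mf/ has 2 consonants (> 1) → ill-formed
Well-formed: /tek/, /vek.ve/, /wi.tag/, /wam/, /jek.ag/ → 5.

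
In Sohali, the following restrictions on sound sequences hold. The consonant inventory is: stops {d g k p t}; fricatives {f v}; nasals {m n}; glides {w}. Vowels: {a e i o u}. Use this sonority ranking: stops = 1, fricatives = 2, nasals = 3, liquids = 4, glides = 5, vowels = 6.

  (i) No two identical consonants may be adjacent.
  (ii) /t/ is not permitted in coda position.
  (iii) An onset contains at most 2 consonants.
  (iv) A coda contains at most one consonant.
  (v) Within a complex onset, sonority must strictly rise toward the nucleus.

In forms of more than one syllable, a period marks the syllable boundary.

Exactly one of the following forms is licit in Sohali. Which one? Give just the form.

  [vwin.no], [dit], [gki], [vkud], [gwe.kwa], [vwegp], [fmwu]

[gwe.kwa]

[vwin.no] — violates constraint (i): adjacent identical consonants /nn/ → illicit
[dit] — violates constraint (ii): syllable 1 coda contains /t/ → illicit
[gki] — violates constraint (v): syllable 1 onset /gk/: /g/ (stop, 1) → /k/ (stop, 1) does not rise → illicit
[vkud] — violates constraint (v): syllable 1 onset /vk/: /v/ (fricative, 2) → /k/ (stop, 1) does not rise → illicit
[gwe.kwa] — σ1 onset /gw/ (1→5 rises), coda /∅/ ok; σ2 onset /kw/ (1→5 rises), coda /∅/ ok → licit
[vwegp] — violates constraint (iv): syllable 1 coda /gp/ has 2 consonants (> 1) → illicit
[fmwu] — violates constraint (iii): syllable 1 onset /fmw/ has 3 consonants (> 2) → illicit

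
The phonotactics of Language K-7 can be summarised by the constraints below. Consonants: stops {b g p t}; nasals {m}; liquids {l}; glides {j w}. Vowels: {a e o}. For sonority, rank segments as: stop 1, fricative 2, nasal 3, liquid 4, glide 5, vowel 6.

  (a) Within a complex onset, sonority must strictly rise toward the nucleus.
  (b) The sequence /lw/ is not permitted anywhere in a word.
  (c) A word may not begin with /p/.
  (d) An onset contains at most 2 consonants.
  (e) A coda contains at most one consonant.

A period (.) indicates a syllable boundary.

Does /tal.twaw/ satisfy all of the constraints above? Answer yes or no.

yes

/tal.twaw/ — σ1 onset /t/, coda /l/ ok; σ2 onset /tw/ (1→5 rises), coda /w/ ok → licit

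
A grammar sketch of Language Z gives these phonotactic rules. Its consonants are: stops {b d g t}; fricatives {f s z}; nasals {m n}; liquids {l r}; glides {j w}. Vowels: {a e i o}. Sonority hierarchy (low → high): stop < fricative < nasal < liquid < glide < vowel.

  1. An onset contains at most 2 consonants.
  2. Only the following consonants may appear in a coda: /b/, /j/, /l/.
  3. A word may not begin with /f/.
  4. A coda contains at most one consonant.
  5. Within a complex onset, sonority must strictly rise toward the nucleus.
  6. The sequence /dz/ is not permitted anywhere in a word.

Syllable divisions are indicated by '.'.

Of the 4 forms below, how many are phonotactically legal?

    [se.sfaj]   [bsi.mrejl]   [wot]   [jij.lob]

[se.sfaj] — violates constraint 5: syllable 2 onset /sf/: /s/ (fricative, 2) → /f/ (fricative, 2) does not rise → phonotactically illegal
[bsi.mrejl] — violates constraint 4: syllable 2 coda /jl/ has 2 consonants (> 1) → phonotactically illegal
[wot] — violates constraint 2: syllable 1 coda contains /t/, which is not a licensed coda consonant → phonotactically illegal
[jij.lob] — σ1 onset /j/, coda /j/ ok; σ2 onset /l/, coda /b/ ok → phonotactically legal
Phonotactically legal: [jij.lob] → 1.

1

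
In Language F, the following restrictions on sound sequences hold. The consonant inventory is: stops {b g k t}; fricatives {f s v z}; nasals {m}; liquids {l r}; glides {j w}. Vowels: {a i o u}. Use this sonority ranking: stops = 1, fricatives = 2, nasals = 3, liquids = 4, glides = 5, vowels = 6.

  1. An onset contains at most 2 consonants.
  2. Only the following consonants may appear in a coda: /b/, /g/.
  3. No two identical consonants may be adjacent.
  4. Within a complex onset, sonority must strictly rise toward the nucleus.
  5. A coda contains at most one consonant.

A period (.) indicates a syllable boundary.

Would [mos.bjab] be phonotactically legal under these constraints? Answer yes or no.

no

[mos.bjab] — violates constraint 2: syllable 1 coda contains /s/, which is not a licensed coda consonant → phonotactically illegal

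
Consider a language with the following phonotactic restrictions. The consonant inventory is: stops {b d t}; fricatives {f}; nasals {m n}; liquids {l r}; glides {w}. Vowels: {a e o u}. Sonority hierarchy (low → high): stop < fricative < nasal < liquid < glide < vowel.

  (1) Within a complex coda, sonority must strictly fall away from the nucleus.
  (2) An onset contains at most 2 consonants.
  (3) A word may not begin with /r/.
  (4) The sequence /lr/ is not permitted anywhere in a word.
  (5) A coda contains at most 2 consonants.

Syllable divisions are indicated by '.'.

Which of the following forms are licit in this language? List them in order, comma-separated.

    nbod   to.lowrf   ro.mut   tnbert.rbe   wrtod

nbod

nbod — σ1 onset /nb/ (2C), coda /d/ ok → licit
to.lowrf — violates constraint 5: syllable 2 coda /wrf/ has 3 consonants (> 2) → illicit
ro.mut — violates constraint 3: word begins with /r/ → illicit
tnbert.rbe — violates constraint 2: syllable 1 onset /tnb/ has 3 consonants (> 2) → illicit
wrtod — violates constraint 2: syllable 1 onset /wrt/ has 3 consonants (> 2) → illicit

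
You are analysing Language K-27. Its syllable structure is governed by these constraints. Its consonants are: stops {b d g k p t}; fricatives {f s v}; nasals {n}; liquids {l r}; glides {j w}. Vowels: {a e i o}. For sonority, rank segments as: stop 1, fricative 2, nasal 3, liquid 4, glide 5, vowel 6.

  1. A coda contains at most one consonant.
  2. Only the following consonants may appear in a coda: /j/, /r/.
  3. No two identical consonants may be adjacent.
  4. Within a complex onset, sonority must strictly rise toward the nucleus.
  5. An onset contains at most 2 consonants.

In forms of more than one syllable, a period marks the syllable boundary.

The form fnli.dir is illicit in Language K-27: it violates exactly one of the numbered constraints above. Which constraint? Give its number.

5

fnli.dir: syllable 1 onset /fnl/ has 3 consonants (> 2).
This is a violation of constraint 5: "An onset contains at most 2 consonants."
The remaining constraints (1, 2, 3, 4) are satisfied.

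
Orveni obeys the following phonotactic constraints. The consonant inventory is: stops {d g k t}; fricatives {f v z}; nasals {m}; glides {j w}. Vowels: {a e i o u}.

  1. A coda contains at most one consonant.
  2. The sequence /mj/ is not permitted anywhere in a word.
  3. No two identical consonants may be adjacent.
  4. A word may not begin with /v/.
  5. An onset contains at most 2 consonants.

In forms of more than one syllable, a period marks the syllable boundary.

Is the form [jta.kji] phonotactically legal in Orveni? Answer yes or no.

[jta.kji] — σ1 onset /jt/ (2C), coda /∅/ ok; σ2 onset /kj/ (2C), coda /∅/ ok → phonotactically legal

yes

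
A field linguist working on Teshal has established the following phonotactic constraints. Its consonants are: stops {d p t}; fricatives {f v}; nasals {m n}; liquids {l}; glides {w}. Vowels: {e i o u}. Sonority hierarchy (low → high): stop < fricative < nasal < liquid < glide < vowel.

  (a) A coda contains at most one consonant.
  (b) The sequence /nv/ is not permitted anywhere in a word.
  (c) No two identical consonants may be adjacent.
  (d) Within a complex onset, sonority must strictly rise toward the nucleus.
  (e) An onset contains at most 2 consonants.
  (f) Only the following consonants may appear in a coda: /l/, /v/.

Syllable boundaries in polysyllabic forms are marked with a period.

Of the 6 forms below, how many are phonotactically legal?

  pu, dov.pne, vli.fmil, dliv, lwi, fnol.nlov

6

pu — σ1 onset /p/, coda /∅/ ok → phonotactically legal
dov.pne — σ1 onset /d/, coda /v/ ok; σ2 onset /pn/ (1→3 rises), coda /∅/ ok → phonotactically legal
vli.fmil — σ1 onset /vl/ (2→4 rises), coda /∅/ ok; σ2 onset /fm/ (2→3 rises), coda /l/ ok → phonotactically legal
dliv — σ1 onset /dl/ (1→4 rises), coda /v/ ok → phonotactically legal
lwi — σ1 onset /lw/ (4→5 rises), coda /∅/ ok → phonotactically legal
fnol.nlov — σ1 onset /fn/ (2→3 rises), coda /l/ ok; σ2 onset /nl/ (3→4 rises), coda /v/ ok → phonotactically legal
Phonotactically legal: pu, dov.pne, vli.fmil, dliv, lwi, fnol.nlov → 6.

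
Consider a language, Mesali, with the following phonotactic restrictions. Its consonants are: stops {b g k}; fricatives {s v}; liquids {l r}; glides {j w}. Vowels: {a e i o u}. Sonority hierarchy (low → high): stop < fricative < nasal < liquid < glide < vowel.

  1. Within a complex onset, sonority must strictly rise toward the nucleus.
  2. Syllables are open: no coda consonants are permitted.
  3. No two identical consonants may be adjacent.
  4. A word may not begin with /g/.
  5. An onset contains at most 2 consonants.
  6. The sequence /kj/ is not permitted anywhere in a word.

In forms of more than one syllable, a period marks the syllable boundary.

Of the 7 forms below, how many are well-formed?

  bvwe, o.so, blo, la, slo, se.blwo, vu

bvwe — violates constraint 5: syllable 1 onset /bvw/ has 3 consonants (> 2) → ill-formed
o.so — σ1 onset /∅/, coda /∅/ ok; σ2 onset /s/, coda /∅/ ok → well-formed
blo — σ1 onset /bl/ (1→4 rises), coda /∅/ ok → well-formed
la — σ1 onset /l/, coda /∅/ ok → well-formed
slo — σ1 onset /sl/ (2→4 rises), coda /∅/ ok → well-formed
se.blwo — violates constraint 5: syllable 2 onset /blw/ has 3 consonants (> 2) → ill-formed
vu — σ1 onset /v/, coda /∅/ ok → well-formed
Well-formed: o.so, blo, la, slo, vu → 5.

5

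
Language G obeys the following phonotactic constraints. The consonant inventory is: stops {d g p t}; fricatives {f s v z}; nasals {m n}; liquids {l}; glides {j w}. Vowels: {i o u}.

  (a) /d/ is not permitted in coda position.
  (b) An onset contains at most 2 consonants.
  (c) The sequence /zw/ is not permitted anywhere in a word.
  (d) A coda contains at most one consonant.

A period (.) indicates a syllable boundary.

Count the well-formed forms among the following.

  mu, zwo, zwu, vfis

2

mu — σ1 onset /m/, coda /∅/ ok → well-formed
zwo — violates constraint (c): contains banned sequence /zw/ → ill-formed
zwu — violates constraint (c): contains banned sequence /zw/ → ill-formed
vfis — σ1 onset /vf/ (2C), coda /s/ ok → well-formed
Well-formed: mu, vfis → 2.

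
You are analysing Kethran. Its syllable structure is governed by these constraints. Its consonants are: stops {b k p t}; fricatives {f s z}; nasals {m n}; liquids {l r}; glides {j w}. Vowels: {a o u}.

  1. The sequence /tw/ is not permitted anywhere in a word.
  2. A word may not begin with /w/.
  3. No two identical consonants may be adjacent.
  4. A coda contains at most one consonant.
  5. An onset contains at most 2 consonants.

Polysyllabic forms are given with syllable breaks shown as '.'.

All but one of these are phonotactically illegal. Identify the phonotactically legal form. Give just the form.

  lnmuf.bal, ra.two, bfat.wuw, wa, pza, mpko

pza

lnmuf.bal — violates constraint 5: syllable 1 onset /lnm/ has 3 consonants (> 2) → phonotactically illegal
ra.two — violates constraint 1: contains banned sequence /tw/ → phonotactically illegal
bfat.wuw — violates constraint 1: contains banned sequence /tw/ → phonotactically illegal
wa — violates constraint 2: word begins with /w/ → phonotactically illegal
pza — σ1 onset /pz/ (2C), coda /∅/ ok → phonotactically legal
mpko — violates constraint 5: syllable 1 onset /mpk/ has 3 consonants (> 2) → phonotactically illegal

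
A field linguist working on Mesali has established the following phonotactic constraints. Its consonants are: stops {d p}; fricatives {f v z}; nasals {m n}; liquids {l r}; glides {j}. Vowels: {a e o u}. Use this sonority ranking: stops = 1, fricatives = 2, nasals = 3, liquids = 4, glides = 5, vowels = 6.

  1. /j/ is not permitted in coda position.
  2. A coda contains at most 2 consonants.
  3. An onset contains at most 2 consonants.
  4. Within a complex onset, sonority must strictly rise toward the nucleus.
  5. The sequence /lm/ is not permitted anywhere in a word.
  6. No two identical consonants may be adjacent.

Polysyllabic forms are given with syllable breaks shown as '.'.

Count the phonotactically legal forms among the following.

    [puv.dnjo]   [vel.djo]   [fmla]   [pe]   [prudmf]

2

[puv.dnjo] — violates constraint 3: syllable 2 onset /dnj/ has 3 consonants (> 2) → phonotactically illegal
[vel.djo] — σ1 onset /v/, coda /l/ ok; σ2 onset /dj/ (1→5 rises), coda /∅/ ok → phonotactically legal
[fmla] — violates constraint 3: syllable 1 onset /fml/ has 3 consonants (> 2) → phonotactically illegal
[pe] — σ1 onset /p/, coda /∅/ ok → phonotactically legal
[prudmf] — violates constraint 2: syllable 1 coda /dmf/ has 3 consonants (> 2) → phonotactically illegal
Phonotactically legal: [vel.djo], [pe] → 2.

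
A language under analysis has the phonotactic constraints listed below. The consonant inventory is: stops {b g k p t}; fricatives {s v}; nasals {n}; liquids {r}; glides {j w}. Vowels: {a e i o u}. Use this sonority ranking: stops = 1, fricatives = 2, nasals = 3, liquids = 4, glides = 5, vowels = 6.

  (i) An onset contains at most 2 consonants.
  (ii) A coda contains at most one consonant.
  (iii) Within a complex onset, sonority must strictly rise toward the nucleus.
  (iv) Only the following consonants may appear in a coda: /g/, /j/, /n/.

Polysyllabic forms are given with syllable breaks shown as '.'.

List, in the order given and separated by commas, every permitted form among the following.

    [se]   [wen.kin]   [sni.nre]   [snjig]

[se] — σ1 onset /s/, coda /∅/ ok → permitted
[wen.kin] — σ1 onset /w/, coda /n/ ok; σ2 onset /k/, coda /n/ ok → permitted
[sni.nre] — σ1 onset /sn/ (2→3 rises), coda /∅/ ok; σ2 onset /nr/ (3→4 rises), coda /∅/ ok → permitted
[snjig] — violates constraint (i): syllable 1 onset /snj/ has 3 consonants (> 2) → not permitted

[se], [wen.kin], [sni.nre]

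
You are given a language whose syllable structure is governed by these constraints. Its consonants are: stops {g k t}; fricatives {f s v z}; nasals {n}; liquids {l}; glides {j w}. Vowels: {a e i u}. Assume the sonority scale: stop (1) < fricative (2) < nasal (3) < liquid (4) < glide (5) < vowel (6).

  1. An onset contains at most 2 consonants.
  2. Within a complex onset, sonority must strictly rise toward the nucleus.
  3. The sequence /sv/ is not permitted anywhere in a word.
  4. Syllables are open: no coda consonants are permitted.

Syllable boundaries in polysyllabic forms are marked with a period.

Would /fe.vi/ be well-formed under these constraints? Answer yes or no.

yes

/fe.vi/ — σ1 onset /f/, coda /∅/ ok; σ2 onset /v/, coda /∅/ ok → well-formed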